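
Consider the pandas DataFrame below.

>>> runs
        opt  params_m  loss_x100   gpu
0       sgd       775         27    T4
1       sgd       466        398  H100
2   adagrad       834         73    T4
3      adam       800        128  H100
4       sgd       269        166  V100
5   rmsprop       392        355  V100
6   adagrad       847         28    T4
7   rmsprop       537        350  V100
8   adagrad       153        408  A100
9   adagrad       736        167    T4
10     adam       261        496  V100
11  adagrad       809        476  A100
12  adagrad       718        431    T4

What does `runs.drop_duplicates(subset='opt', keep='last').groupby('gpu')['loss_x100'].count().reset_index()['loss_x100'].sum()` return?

drop duplicate opt (keep=last):
        opt  params_m  loss_x100   gpu
4       sgd       269        166  V100
7   rmsprop       537        350  V100
10     adam       261        496  V100
12  adagrad       718        431    T4
group by gpu, count of loss_x100:
gpu
T4      1
V100    3
Name: loss_x100, dtype: int64
reset_index():
    gpu  loss_x100
0    T4          1
1  V100          3
Taking the sum of column 'loss_x100' gives 4.

4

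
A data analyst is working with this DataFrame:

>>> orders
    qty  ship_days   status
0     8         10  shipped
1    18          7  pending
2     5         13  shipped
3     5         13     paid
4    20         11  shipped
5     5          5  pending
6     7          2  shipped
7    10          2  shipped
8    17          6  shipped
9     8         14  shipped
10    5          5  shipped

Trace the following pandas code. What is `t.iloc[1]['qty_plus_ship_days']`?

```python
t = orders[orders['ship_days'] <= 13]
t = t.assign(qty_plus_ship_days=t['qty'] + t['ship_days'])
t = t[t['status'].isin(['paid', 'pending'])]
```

filter rows where ship_days <= 13:
    qty  ship_days   status
0     8         10  shipped
1    18          7  pending
2     5         13  shipped
3     5         13     paid
4    20         11  shipped
5     5          5  pending
6     7          2  shipped
7    10          2  shipped
8    17          6  shipped
10    5          5  shipped
add column qty_plus_ship_days = t['qty'] + t['ship_days']:
    qty  ship_days   status  qty_plus_ship_days
0     8         10  shipped                  18
1    18          7  pending                  25
2     5         13  shipped                  18
3     5         13     paid                  18
4    20         11  shipped                  31
5     5          5  pending                  10
6     7          2  shipped                   9
7    10          2  shipped                  12
8    17          6  shipped                  23
10    5          5  shipped                  10
filter rows where status in ['paid', 'pending']:
   qty  ship_days   status  qty_plus_ship_days
1   18          7  pending                  25
3    5         13     paid                  18
5    5          5  pending                  10
The value at position 1, column 'qty_plus_ship_days' is 18.

18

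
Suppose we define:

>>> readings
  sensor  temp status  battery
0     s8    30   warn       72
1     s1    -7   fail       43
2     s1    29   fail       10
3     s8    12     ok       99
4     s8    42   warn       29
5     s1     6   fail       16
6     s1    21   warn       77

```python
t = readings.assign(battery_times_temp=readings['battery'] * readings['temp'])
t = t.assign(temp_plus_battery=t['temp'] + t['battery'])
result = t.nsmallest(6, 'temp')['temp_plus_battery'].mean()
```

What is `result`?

68.0

add column battery_times_temp = readings['battery'] * readings['temp']:
  sensor  temp status  battery  battery_times_temp
0     s8    30   warn       72                2160
1     s1    -7   fail       43                -301
2     s1    29   fail       10                 290
3     s8    12     ok       99                1188
4     s8    42   warn       29                1218
5     s1     6   fail       16                  96
6     s1    21   warn       77                1617
add column temp_plus_battery = t['temp'] + t['battery']:
  sensor  temp status  battery  battery_times_temp  temp_plus_battery
0     s8    30   warn       72                2160                102
1     s1    -7   fail       43                -301                 36
2     s1    29   fail       10                 290                 39
3     s8    12     ok       99                1188                111
4     s8    42   warn       29                1218                 71
5     s1     6   fail       16                  96                 22
6     s1    21   warn       77                1617                 98
take 6 rows with smallest temp:
  sensor  temp status  battery  battery_times_temp  temp_plus_battery
1     s1    -7   fail       43                -301                 36
5     s1     6   fail       16                  96                 22
3     s8    12     ok       99                1188                111
6     s1    21   warn       77                1617                 98
2     s1    29   fail       10                 290                 39
0     s8    30   warn       72                2160                102
Then the mean of column 'temp_plus_battery': 68.0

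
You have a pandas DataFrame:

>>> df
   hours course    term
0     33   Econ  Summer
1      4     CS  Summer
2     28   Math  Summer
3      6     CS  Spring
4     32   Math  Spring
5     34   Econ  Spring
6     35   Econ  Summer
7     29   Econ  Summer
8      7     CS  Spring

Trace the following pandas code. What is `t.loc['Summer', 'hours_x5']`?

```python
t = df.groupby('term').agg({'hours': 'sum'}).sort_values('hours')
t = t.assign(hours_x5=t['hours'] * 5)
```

group by term, sum of hours:
        hours
term         
Spring     79
Summer    129
sort by hours:
        hours
term         
Spring     79
Summer    129
add column hours_x5 = t['hours'] * 5:
        hours  hours_x5
term                   
Spring     79       395
Summer    129       645
Hence 645.

645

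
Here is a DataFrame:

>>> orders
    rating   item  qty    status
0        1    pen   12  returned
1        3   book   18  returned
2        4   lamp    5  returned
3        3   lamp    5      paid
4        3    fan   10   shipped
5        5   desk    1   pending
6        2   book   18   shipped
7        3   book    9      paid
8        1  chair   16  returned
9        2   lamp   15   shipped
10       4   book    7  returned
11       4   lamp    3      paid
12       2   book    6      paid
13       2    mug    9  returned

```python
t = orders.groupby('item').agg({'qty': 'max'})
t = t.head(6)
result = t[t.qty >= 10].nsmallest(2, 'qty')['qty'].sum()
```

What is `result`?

25

group by item, max of qty:
       qty
item      
book    18
chair   16
desk     1
fan     10
lamp    15
mug      9
pen     12
take first 6 rows:
       qty
item      
book    18
chair   16
desk     1
fan     10
lamp    15
mug      9
filter rows where qty >= 10:
       qty
item      
book    18
chair   16
fan     10
lamp    15
take 2 rows with smallest qty:
      qty
item     
fan    10
lamp   15
Taking the sum of column 'qty' gives 25.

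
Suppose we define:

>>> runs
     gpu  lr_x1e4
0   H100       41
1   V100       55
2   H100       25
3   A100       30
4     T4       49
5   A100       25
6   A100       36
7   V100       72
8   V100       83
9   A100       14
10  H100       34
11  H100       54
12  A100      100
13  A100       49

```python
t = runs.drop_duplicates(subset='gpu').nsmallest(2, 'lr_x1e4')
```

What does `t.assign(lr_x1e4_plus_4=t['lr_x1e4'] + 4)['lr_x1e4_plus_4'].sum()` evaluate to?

79

drop duplicate gpu (keep=first):
    gpu  lr_x1e4
0  H100       41
1  V100       55
3  A100       30
4    T4       49
take 2 rows with smallest lr_x1e4:
    gpu  lr_x1e4
3  A100       30
0  H100       41
add column lr_x1e4_plus_4 = t['lr_x1e4'] + 4:
    gpu  lr_x1e4  lr_x1e4_plus_4
3  A100       30              34
0  H100       41              45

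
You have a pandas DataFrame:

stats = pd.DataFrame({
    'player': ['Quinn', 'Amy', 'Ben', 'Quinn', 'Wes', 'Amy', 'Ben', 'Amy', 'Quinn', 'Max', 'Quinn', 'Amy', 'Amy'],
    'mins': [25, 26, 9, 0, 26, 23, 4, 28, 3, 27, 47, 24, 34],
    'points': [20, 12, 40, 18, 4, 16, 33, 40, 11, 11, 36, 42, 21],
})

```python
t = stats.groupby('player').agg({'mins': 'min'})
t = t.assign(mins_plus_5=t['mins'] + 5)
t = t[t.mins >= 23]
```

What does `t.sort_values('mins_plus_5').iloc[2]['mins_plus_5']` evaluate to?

group by player, min of mins:
        mins
player      
Amy       23
Ben        4
Max       27
Quinn      0
Wes       26
add column mins_plus_5 = t['mins'] + 5:
        mins  mins_plus_5
player                   
Amy       23           28
Ben        4            9
Max       27           32
Quinn      0            5
Wes       26           31
filter rows where mins >= 23:
        mins  mins_plus_5
player                   
Amy       23           28
Max       27           32
Wes       26           31
sort by mins_plus_5:
        mins  mins_plus_5
player                   
Amy       23           28
Wes       26           31
Max       27           32
Hence 32.

32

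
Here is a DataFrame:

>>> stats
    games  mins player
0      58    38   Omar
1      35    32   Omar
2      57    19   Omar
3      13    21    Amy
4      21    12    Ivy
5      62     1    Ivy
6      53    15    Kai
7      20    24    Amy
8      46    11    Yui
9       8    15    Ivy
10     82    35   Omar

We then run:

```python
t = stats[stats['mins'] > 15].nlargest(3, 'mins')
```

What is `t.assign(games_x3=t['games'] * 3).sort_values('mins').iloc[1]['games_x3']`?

filter rows where mins > 15:
    games  mins player
0      58    38   Omar
1      35    32   Omar
2      57    19   Omar
3      13    21    Amy
7      20    24    Amy
10     82    35   Omar
take 3 rows with largest mins:
    games  mins player
0      58    38   Omar
10     82    35   Omar
1      35    32   Omar
add column games_x3 = t['games'] * 3:
    games  mins player  games_x3
0      58    38   Omar       174
10     82    35   Omar       246
1      35    32   Omar       105
sort by mins:
    games  mins player  games_x3
1      35    32   Omar       105
10     82    35   Omar       246
0      58    38   Omar       174

246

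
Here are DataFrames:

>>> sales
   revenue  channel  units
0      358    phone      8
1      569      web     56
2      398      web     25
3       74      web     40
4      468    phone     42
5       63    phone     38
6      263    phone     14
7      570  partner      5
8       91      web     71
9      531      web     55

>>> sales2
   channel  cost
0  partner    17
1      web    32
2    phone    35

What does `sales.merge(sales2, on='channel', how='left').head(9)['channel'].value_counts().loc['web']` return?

4

merge on 'channel' (how='left') → 10 rows:
   revenue  channel  units  cost
0      358    phone      8    35
1      569      web     56    32
2      398      web     25    32
3       74      web     40    32
4      468    phone     42    35
5       63    phone     38    35
6      263    phone     14    35
7      570  partner      5    17
8       91      web     71    32
9      531      web     55    32
take first 9 rows:
   revenue  channel  units  cost
0      358    phone      8    35
1      569      web     56    32
2      398      web     25    32
3       74      web     40    32
4      468    phone     42    35
5       63    phone     38    35
6      263    phone     14    35
7      570  partner      5    17
8       91      web     71    32
value_counts of channel:
channel
phone      4
web        4
partner    1
Name: count, dtype: int64
value at index 'web' → 4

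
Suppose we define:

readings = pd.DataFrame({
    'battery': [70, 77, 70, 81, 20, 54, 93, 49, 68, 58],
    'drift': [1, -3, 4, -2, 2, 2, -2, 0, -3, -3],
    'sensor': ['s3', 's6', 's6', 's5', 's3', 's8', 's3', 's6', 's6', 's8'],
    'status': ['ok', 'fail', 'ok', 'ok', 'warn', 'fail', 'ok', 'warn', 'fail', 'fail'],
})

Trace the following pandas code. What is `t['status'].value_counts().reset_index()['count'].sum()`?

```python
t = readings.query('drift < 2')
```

7

filter rows where drift < 2:
   battery  drift sensor status
0       70      1     s3     ok
1       77     -3     s6   fail
3       81     -2     s5     ok
6       93     -2     s3     ok
7       49      0     s6   warn
8       68     -3     s6   fail
9       58     -3     s8   fail
value_counts of status:
status
ok      3
fail    3
warn    1
Name: count, dtype: int64
reset_index():
  status  count
0     ok      3
1   fail      3
2   warn      1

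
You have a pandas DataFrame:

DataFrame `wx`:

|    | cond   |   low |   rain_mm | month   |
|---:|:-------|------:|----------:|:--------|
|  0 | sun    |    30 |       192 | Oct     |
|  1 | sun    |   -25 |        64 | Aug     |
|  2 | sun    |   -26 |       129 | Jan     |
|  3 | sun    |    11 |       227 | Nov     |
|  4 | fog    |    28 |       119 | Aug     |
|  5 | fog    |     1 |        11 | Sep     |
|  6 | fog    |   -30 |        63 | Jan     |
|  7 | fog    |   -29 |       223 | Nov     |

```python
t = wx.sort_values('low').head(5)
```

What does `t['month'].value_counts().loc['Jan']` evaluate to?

2

sort by low:
  cond  low  rain_mm month
6  fog  -30       63   Jan
7  fog  -29      223   Nov
2  sun  -26      129   Jan
1  sun  -25       64   Aug
5  fog    1       11   Sep
3  sun   11      227   Nov
4  fog   28      119   Aug
0  sun   30      192   Oct
take first 5 rows:
  cond  low  rain_mm month
6  fog  -30       63   Jan
7  fog  -29      223   Nov
2  sun  -26      129   Jan
1  sun  -25       64   Aug
5  fog    1       11   Sep
value_counts of month:
month
Jan    2
Nov    1
Aug    1
Sep    1
Name: count, dtype: int64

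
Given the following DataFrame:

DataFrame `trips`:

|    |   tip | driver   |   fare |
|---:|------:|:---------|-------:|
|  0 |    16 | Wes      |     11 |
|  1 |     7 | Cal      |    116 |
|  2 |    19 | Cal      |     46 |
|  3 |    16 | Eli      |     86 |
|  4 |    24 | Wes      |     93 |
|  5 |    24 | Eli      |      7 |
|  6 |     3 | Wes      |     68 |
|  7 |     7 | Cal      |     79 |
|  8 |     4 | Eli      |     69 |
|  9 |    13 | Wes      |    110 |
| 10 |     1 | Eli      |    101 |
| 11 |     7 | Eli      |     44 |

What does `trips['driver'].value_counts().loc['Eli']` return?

value_counts of driver:
driver
Eli    5
Wes    4
Cal    3
Name: count, dtype: int64

5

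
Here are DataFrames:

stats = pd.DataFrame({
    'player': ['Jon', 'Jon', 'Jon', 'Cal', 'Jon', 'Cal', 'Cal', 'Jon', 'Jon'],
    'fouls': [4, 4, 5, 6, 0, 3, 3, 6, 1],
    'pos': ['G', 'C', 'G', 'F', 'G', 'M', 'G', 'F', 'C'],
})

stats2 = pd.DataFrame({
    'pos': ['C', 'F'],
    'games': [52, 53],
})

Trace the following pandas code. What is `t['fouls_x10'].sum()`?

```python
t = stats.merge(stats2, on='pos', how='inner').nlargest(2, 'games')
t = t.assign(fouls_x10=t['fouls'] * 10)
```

merge on 'pos' (how='inner') → 4 rows:
  player  fouls pos  games
0    Jon      4   C     52
1    Cal      6   F     53
2    Jon      6   F     53
3    Jon      1   C     52
take 2 rows with largest games:
  player  fouls pos  games
1    Cal      6   F     53
2    Jon      6   F     53
add column fouls_x10 = t['fouls'] * 10:
  player  fouls pos  games  fouls_x10
1    Cal      6   F     53         60
2    Jon      6   F     53         60
The sum of column 'fouls_x10' is 120.

120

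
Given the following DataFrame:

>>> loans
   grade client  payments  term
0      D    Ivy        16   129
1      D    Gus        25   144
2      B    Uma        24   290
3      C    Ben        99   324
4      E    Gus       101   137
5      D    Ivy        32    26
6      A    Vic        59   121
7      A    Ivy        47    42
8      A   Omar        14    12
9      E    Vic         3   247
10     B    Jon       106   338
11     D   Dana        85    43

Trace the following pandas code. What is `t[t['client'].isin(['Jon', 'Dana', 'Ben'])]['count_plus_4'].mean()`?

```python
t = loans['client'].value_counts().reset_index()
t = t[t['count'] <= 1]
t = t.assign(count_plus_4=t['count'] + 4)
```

value_counts of client:
client
Ivy     3
Gus     2
Vic     2
Uma     1
Ben     1
Omar    1
Jon     1
Dana    1
Name: count, dtype: int64
reset_index():
  client  count
0    Ivy      3
1    Gus      2
2    Vic      2
3    Uma      1
4    Ben      1
5   Omar      1
6    Jon      1
7   Dana      1
filter rows where count <= 1:
  client  count
3    Uma      1
4    Ben      1
5   Omar      1
6    Jon      1
7   Dana      1
add column count_plus_4 = t['count'] + 4:
  client  count  count_plus_4
3    Uma      1             5
4    Ben      1             5
5   Omar      1             5
6    Jon      1             5
7   Dana      1             5
filter rows where client in ['Jon', 'Dana', 'Ben']:
  client  count  count_plus_4
4    Ben      1             5
6    Jon      1             5
7   Dana      1             5
The mean of column 'count_plus_4' is 5.0.

5.0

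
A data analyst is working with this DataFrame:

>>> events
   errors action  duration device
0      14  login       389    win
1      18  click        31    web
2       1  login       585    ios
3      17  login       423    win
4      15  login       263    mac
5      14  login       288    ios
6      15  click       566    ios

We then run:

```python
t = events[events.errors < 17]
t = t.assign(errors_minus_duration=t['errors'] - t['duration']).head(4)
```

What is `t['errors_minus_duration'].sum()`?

-1481

filter rows where errors < 17:
   errors action  duration device
0      14  login       389    win
2       1  login       585    ios
4      15  login       263    mac
5      14  login       288    ios
6      15  click       566    ios
add column errors_minus_duration = t['errors'] - t['duration']:
   errors action  duration device  errors_minus_duration
0      14  login       389    win                   -375
2       1  login       585    ios                   -584
4      15  login       263    mac                   -248
5      14  login       288    ios                   -274
6      15  click       566    ios                   -551
take first 4 rows:
   errors action  duration device  errors_minus_duration
0      14  login       389    win                   -375
2       1  login       585    ios                   -584
4      15  login       263    mac                   -248
5      14  login       288    ios                   -274
Reading off the sum of column 'errors_minus_duration', we get -1481.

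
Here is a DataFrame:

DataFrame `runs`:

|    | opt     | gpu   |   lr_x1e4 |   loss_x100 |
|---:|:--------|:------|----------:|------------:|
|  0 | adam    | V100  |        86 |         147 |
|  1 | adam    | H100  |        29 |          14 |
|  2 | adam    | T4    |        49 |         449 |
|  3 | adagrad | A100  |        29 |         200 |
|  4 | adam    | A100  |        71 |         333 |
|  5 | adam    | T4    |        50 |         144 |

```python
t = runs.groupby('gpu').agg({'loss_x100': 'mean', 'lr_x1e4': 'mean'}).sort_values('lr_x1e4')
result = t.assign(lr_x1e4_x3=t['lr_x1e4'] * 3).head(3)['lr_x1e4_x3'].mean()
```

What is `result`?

group by gpu: mean(loss_x100), mean(lr_x1e4):
      loss_x100  lr_x1e4
gpu                     
A100      266.5     50.0
H100       14.0     29.0
T4        296.5     49.5
V100      147.0     86.0
sort by lr_x1e4:
      loss_x100  lr_x1e4
gpu                     
H100       14.0     29.0
T4        296.5     49.5
A100      266.5     50.0
V100      147.0     86.0
add column lr_x1e4_x3 = t['lr_x1e4'] * 3:
      loss_x100  lr_x1e4  lr_x1e4_x3
gpu                                 
H100       14.0     29.0        87.0
T4        296.5     49.5       148.5
A100      266.5     50.0       150.0
V100      147.0     86.0       258.0
take first 3 rows:
      loss_x100  lr_x1e4  lr_x1e4_x3
gpu                                 
H100       14.0     29.0        87.0
T4        296.5     49.5       148.5
A100      266.5     50.0       150.0
So mean() = 128.5.

128.5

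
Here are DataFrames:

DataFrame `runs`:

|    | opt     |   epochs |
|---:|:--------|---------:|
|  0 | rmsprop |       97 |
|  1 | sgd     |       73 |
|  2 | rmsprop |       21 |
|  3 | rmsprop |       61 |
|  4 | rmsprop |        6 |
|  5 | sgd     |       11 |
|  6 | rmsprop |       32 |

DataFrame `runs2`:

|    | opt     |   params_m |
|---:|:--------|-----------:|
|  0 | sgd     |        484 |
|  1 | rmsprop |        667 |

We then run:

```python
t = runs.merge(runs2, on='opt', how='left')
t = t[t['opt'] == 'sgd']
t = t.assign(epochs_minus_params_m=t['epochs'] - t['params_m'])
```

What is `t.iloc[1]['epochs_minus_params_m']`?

merge on 'opt' (how='left') → 7 rows:
       opt  epochs  params_m
0  rmsprop      97       667
1      sgd      73       484
2  rmsprop      21       667
3  rmsprop      61       667
4  rmsprop       6       667
5      sgd      11       484
6  rmsprop      32       667
filter rows where opt == 'sgd':
   opt  epochs  params_m
1  sgd      73       484
5  sgd      11       484
add column epochs_minus_params_m = t['epochs'] - t['params_m']:
   opt  epochs  params_m  epochs_minus_params_m
1  sgd      73       484                   -411
5  sgd      11       484                   -473
Reading off the value at position 1, column 'epochs_minus_params_m', we get -473.

-473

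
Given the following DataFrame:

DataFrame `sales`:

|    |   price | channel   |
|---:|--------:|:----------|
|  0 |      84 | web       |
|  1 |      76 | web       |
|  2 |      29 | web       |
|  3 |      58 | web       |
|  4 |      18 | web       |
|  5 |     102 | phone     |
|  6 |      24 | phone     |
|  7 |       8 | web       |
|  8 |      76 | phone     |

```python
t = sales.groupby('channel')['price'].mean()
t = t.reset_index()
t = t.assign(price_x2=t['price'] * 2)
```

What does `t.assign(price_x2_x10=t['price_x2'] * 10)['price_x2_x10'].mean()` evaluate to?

1128.33333333

group by channel, mean of price:
channel
phone    67.333333
web      45.500000
Name: price, dtype: float64
reset_index():
  channel      price
0   phone  67.333333
1     web  45.500000
add column price_x2 = t['price'] * 2:
  channel      price    price_x2
0   phone  67.333333  134.666667
1     web  45.500000   91.000000
add column price_x2_x10 = t['price_x2'] * 10:
  channel      price    price_x2  price_x2_x10
0   phone  67.333333  134.666667   1346.666667
1     web  45.500000   91.000000    910.000000
Hence 1128.33333333.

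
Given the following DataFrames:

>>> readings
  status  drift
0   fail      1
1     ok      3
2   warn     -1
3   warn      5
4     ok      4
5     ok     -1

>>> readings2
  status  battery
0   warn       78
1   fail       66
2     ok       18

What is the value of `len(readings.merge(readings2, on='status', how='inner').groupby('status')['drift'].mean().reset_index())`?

merge on 'status' (how='inner') → 6 rows:
  status  drift  battery
0   fail      1       66
1     ok      3       18
2   warn     -1       78
3   warn      5       78
4     ok      4       18
5     ok     -1       18
group by status, mean of drift:
status
fail    1.0
ok      2.0
warn    2.0
Name: drift, dtype: float64
reset_index():
  status  drift
0   fail    1.0
1     ok    2.0
2   warn    2.0
Reading off the number of rows, we get 3.

3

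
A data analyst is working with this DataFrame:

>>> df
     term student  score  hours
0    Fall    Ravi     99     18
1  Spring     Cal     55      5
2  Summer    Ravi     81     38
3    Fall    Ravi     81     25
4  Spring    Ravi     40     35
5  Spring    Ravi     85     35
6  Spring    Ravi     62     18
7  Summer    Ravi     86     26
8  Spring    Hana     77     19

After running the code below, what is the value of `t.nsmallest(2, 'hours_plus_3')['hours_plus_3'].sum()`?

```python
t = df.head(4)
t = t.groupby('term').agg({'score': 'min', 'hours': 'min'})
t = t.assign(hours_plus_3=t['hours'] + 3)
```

29

take first 4 rows:
     term student  score  hours
0    Fall    Ravi     99     18
1  Spring     Cal     55      5
2  Summer    Ravi     81     38
3    Fall    Ravi     81     25
group by term: min(score), min(hours):
        score  hours
term                
Fall       81     18
Spring     55      5
Summer     81     38
add column hours_plus_3 = t['hours'] + 3:
        score  hours  hours_plus_3
term                              
Fall       81     18            21
Spring     55      5             8
Summer     81     38            41
take 2 rows with smallest hours_plus_3:
        score  hours  hours_plus_3
term                              
Spring     55      5             8
Fall       81     18            21
The sum of column 'hours_plus_3' is 29.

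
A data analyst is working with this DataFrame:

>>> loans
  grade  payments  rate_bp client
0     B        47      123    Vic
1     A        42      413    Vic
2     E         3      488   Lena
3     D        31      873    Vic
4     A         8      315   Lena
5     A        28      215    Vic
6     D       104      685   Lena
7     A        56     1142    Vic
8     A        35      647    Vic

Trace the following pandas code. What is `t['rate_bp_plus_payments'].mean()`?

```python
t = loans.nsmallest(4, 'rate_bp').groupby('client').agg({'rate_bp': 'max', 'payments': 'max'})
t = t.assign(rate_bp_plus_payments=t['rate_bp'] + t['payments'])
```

391.5

take 4 rows with smallest rate_bp:
  grade  payments  rate_bp client
0     B        47      123    Vic
5     A        28      215    Vic
4     A         8      315   Lena
1     A        42      413    Vic
group by client: max(rate_bp), max(payments):
        rate_bp  payments
client                   
Lena        315         8
Vic         413        47
add column rate_bp_plus_payments = t['rate_bp'] + t['payments']:
        rate_bp  payments  rate_bp_plus_payments
client                                          
Lena        315         8                    323
Vic         413        47                    460
mean of column 'rate_bp_plus_payments' → 391.5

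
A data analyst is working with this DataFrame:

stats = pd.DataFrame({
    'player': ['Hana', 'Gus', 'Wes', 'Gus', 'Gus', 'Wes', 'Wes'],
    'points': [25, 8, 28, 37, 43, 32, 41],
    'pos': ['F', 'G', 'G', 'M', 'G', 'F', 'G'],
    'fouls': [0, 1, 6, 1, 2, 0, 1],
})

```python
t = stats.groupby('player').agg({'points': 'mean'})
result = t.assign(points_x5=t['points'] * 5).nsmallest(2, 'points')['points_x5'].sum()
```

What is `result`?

271.666666667

group by player, mean of points:
           points
player           
Gus     29.333333
Hana    25.000000
Wes     33.666667
add column points_x5 = t['points'] * 5:
           points   points_x5
player                       
Gus     29.333333  146.666667
Hana    25.000000  125.000000
Wes     33.666667  168.333333
take 2 rows with smallest points:
           points   points_x5
player                       
Hana    25.000000  125.000000
Gus     29.333333  146.666667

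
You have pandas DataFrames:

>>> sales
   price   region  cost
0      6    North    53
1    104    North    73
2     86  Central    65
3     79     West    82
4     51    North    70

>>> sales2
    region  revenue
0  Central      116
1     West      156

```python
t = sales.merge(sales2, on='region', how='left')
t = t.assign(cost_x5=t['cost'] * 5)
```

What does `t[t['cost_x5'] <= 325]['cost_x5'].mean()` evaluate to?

295.0

merge on 'region' (how='left') → 5 rows:
   price   region  cost  revenue
0      6    North    53      NaN
1    104    North    73      NaN
2     86  Central    65    116.0
3     79     West    82    156.0
4     51    North    70      NaN
add column cost_x5 = t['cost'] * 5:
   price   region  cost  revenue  cost_x5
0      6    North    53      NaN      265
1    104    North    73      NaN      365
2     86  Central    65    116.0      325
3     79     West    82    156.0      410
4     51    North    70      NaN      350
filter rows where cost_x5 <= 325:
   price   region  cost  revenue  cost_x5
0      6    North    53      NaN      265
2     86  Central    65    116.0      325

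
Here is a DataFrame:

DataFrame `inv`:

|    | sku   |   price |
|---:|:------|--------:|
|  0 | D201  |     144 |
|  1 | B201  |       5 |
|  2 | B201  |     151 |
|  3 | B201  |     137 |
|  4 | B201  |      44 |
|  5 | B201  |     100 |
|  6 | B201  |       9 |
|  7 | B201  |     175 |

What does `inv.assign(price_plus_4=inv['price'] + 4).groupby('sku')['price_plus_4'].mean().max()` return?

add column price_plus_4 = inv['price'] + 4:
    sku  price  price_plus_4
0  D201    144           148
1  B201      5             9
2  B201    151           155
3  B201    137           141
4  B201     44            48
5  B201    100           104
6  B201      9            13
7  B201    175           179
group by sku, mean of price_plus_4:
sku
B201     92.714286
D201    148.000000
Name: price_plus_4, dtype: float64
The max of the resulting series is 148.0.

148.0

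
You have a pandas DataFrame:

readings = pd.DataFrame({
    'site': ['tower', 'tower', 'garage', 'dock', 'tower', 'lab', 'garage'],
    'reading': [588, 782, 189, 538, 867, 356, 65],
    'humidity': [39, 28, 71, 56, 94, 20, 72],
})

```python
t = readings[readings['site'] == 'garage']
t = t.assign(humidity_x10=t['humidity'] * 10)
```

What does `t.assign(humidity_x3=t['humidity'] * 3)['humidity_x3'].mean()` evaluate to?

214.5

filter rows where site == 'garage':
     site  reading  humidity
2  garage      189        71
6  garage       65        72
add column humidity_x10 = t['humidity'] * 10:
     site  reading  humidity  humidity_x10
2  garage      189        71           710
6  garage       65        72           720
add column humidity_x3 = t['humidity'] * 3:
     site  reading  humidity  humidity_x10  humidity_x3
2  garage      189        71           710          213
6  garage       65        72           720          216
Then the mean of column 'humidity_x3': 214.5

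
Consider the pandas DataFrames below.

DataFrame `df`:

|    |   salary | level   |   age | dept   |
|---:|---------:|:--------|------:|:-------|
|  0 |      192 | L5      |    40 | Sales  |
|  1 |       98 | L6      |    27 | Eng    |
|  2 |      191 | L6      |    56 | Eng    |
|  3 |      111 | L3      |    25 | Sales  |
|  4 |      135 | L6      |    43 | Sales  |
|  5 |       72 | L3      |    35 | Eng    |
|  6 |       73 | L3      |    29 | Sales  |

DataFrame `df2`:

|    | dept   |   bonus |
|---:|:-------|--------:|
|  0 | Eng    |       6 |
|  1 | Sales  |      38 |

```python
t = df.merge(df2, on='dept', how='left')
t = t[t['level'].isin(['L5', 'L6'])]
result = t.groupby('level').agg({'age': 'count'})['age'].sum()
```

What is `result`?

4

merge on 'dept' (how='left') → 7 rows:
   salary level  age   dept  bonus
0     192    L5   40  Sales     38
1      98    L6   27    Eng      6
2     191    L6   56    Eng      6
3     111    L3   25  Sales     38
4     135    L6   43  Sales     38
5      72    L3   35    Eng      6
6      73    L3   29  Sales     38
filter rows where level in ['L5', 'L6']:
   salary level  age   dept  bonus
0     192    L5   40  Sales     38
1      98    L6   27    Eng      6
2     191    L6   56    Eng      6
4     135    L6   43  Sales     38
group by level, count of age:
       age
level     
L5       1
L6       3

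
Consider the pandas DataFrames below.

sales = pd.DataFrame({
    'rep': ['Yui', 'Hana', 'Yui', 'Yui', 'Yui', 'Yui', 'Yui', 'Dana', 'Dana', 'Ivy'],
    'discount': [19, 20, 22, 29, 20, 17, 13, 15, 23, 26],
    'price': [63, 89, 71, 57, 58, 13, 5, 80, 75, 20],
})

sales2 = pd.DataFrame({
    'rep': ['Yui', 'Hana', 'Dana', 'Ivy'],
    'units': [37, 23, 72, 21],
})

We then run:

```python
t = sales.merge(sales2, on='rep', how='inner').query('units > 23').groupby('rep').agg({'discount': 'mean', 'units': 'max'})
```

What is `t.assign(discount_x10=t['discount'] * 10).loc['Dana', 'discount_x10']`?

190.0

merge on 'rep' (how='inner') → 10 rows:
    rep  discount  price  units
0   Yui        19     63     37
1  Hana        20     89     23
2   Yui        22     71     37
3   Yui        29     57     37
4   Yui        20     58     37
5   Yui        17     13     37
6   Yui        13      5     37
7  Dana        15     80     72
8  Dana        23     75     72
9   Ivy        26     20     21
filter rows where units > 23:
    rep  discount  price  units
0   Yui        19     63     37
2   Yui        22     71     37
3   Yui        29     57     37
4   Yui        20     58     37
5   Yui        17     13     37
6   Yui        13      5     37
7  Dana        15     80     72
8  Dana        23     75     72
group by rep: mean(discount), max(units):
      discount  units
rep                  
Dana      19.0     72
Yui       20.0     37
add column discount_x10 = t['discount'] * 10:
      discount  units  discount_x10
rep                                
Dana      19.0     72         190.0
Yui       20.0     37         200.0
Reading off the value at row 'Dana', column 'discount_x10', we get 190.0.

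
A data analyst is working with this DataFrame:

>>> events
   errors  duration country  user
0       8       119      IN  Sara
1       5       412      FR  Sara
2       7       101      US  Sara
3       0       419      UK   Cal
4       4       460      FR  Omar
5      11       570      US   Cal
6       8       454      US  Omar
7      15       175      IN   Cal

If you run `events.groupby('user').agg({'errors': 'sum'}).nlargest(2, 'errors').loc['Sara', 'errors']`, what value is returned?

group by user, sum of errors:
      errors
user        
Cal       26
Omar      12
Sara      20
take 2 rows with largest errors:
      errors
user        
Cal       26
Sara      20

20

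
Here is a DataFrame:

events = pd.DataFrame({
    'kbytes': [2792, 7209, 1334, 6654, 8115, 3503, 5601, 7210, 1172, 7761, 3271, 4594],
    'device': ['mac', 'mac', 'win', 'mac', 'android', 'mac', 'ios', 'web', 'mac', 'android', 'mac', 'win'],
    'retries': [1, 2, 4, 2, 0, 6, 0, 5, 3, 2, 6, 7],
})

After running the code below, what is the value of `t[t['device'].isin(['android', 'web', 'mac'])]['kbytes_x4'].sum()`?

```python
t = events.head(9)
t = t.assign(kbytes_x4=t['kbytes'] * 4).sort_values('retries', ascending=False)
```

take first 9 rows:
   kbytes   device  retries
0    2792      mac        1
1    7209      mac        2
2    1334      win        4
3    6654      mac        2
4    8115  android        0
5    3503      mac        6
6    5601      ios        0
7    7210      web        5
8    1172      mac        3
add column kbytes_x4 = t['kbytes'] * 4:
   kbytes   device  retries  kbytes_x4
0    2792      mac        1      11168
1    7209      mac        2      28836
2    1334      win        4       5336
3    6654      mac        2      26616
4    8115  android        0      32460
5    3503      mac        6      14012
6    5601      ios        0      22404
7    7210      web        5      28840
8    1172      mac        3       4688
sort by retries descending:
   kbytes   device  retries  kbytes_x4
5    3503      mac        6      14012
7    7210      web        5      28840
2    1334      win        4       5336
8    1172      mac        3       4688
1    7209      mac        2      28836
3    6654      mac        2      26616
0    2792      mac        1      11168
4    8115  android        0      32460
6    5601      ios        0      22404
filter rows where device in ['android', 'web', 'mac']:
   kbytes   device  retries  kbytes_x4
5    3503      mac        6      14012
7    7210      web        5      28840
8    1172      mac        3       4688
1    7209      mac        2      28836
3    6654      mac        2      26616
0    2792      mac        1      11168
4    8115  android        0      32460
So sum() = 146620.

146620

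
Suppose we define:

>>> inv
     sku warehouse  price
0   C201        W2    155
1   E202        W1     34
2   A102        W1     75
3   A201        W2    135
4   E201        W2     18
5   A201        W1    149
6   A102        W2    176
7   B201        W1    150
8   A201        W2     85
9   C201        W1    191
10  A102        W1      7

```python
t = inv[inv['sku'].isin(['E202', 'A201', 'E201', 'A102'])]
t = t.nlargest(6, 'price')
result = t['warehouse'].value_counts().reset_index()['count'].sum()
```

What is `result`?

filter rows where sku in ['E202', 'A201', 'E201', 'A102']:
     sku warehouse  price
1   E202        W1     34
2   A102        W1     75
3   A201        W2    135
4   E201        W2     18
5   A201        W1    149
6   A102        W2    176
8   A201        W2     85
10  A102        W1      7
take 6 rows with largest price:
    sku warehouse  price
6  A102        W2    176
5  A201        W1    149
3  A201        W2    135
8  A201        W2     85
2  A102        W1     75
1  E202        W1     34
value_counts of warehouse:
warehouse
W2    3
W1    3
Name: count, dtype: int64
reset_index():
  warehouse  count
0        W2      3
1        W1      3
sum of column 'count' → 6

6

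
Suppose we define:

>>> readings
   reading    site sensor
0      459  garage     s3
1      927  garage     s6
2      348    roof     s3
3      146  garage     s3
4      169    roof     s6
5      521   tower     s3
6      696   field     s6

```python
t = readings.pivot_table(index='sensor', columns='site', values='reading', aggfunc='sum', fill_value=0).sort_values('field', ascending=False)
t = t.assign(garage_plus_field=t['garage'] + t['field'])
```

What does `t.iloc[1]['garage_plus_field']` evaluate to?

pivot: rows=sensor, cols=site, sum(reading):
site    field  garage  roof  tower
sensor                            
s3          0     605   348    521
s6        696     927   169      0
sort by field descending:
site    field  garage  roof  tower
sensor                            
s6        696     927   169      0
s3          0     605   348    521
add column garage_plus_field = t['garage'] + t['field']:
site    field  garage  roof  tower  garage_plus_field
sensor                                               
s6        696     927   169      0               1623
s3          0     605   348    521                605
Taking the value at position 1, column 'garage_plus_field' gives 605.

605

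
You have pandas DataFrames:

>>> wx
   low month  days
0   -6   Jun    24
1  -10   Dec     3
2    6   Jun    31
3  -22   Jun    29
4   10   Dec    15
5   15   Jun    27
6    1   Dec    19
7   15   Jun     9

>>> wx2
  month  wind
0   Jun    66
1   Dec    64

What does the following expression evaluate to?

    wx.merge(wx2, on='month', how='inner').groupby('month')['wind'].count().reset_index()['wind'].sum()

merge on 'month' (how='inner') → 8 rows:
   low month  days  wind
0   -6   Jun    24    66
1  -10   Dec     3    64
2    6   Jun    31    66
3  -22   Jun    29    66
4   10   Dec    15    64
5   15   Jun    27    66
6    1   Dec    19    64
7   15   Jun     9    66
group by month, count of wind:
month
Dec    3
Jun    5
Name: wind, dtype: int64
reset_index():
  month  wind
0   Dec     3
1   Jun     5

8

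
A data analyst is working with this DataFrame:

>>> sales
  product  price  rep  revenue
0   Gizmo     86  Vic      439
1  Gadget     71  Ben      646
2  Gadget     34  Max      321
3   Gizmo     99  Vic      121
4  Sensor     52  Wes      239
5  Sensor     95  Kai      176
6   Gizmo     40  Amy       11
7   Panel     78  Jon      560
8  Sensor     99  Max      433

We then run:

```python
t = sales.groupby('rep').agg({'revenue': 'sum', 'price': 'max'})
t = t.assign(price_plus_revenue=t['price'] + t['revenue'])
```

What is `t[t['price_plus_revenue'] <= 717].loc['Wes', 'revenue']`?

group by rep: sum(revenue), max(price):
     revenue  price
rep                
Amy       11     40
Ben      646     71
Jon      560     78
Kai      176     95
Max      754     99
Vic      560     99
Wes      239     52
add column price_plus_revenue = t['price'] + t['revenue']:
     revenue  price  price_plus_revenue
rep                                    
Amy       11     40                  51
Ben      646     71                 717
Jon      560     78                 638
Kai      176     95                 271
Max      754     99                 853
Vic      560     99                 659
Wes      239     52                 291
filter rows where price_plus_revenue <= 717:
     revenue  price  price_plus_revenue
rep                                    
Amy       11     40                  51
Ben      646     71                 717
Jon      560     78                 638
Kai      176     95                 271
Vic      560     99                 659
Wes      239     52                 291

239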